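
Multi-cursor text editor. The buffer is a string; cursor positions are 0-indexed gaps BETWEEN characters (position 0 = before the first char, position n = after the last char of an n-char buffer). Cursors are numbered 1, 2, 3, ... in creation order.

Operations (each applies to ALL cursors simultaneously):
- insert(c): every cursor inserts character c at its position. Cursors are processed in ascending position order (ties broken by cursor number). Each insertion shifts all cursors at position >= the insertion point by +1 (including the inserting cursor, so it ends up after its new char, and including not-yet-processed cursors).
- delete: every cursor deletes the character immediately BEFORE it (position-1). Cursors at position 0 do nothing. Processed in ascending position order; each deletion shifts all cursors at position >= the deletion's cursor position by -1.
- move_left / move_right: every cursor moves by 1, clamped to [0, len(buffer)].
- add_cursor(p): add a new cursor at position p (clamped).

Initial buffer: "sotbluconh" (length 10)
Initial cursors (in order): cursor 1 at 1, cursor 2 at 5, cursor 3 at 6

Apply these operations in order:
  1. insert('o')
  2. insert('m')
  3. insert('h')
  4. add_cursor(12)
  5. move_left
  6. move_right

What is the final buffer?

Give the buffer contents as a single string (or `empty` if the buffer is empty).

Answer: somhotblomhuomhconh

Derivation:
After op 1 (insert('o')): buffer="sootblouoconh" (len 13), cursors c1@2 c2@7 c3@9, authorship .1....2.3....
After op 2 (insert('m')): buffer="somotblomuomconh" (len 16), cursors c1@3 c2@9 c3@12, authorship .11....22.33....
After op 3 (insert('h')): buffer="somhotblomhuomhconh" (len 19), cursors c1@4 c2@11 c3@15, authorship .111....222.333....
After op 4 (add_cursor(12)): buffer="somhotblomhuomhconh" (len 19), cursors c1@4 c2@11 c4@12 c3@15, authorship .111....222.333....
After op 5 (move_left): buffer="somhotblomhuomhconh" (len 19), cursors c1@3 c2@10 c4@11 c3@14, authorship .111....222.333....
After op 6 (move_right): buffer="somhotblomhuomhconh" (len 19), cursors c1@4 c2@11 c4@12 c3@15, authorship .111....222.333....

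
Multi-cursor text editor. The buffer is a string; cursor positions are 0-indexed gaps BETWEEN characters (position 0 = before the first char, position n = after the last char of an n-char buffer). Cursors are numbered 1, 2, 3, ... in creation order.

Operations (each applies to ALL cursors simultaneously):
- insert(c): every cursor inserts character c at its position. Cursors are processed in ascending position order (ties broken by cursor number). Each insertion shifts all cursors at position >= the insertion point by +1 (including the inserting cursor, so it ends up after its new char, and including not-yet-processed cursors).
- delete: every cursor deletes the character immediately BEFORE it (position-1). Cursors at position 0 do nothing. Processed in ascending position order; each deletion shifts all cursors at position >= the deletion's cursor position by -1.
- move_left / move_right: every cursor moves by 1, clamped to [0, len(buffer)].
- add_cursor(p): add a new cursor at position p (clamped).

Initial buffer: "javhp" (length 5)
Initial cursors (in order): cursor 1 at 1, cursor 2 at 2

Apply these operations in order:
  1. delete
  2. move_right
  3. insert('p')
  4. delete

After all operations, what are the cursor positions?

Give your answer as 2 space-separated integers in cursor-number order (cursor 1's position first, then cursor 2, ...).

Answer: 1 1

Derivation:
After op 1 (delete): buffer="vhp" (len 3), cursors c1@0 c2@0, authorship ...
After op 2 (move_right): buffer="vhp" (len 3), cursors c1@1 c2@1, authorship ...
After op 3 (insert('p')): buffer="vpphp" (len 5), cursors c1@3 c2@3, authorship .12..
After op 4 (delete): buffer="vhp" (len 3), cursors c1@1 c2@1, authorship ...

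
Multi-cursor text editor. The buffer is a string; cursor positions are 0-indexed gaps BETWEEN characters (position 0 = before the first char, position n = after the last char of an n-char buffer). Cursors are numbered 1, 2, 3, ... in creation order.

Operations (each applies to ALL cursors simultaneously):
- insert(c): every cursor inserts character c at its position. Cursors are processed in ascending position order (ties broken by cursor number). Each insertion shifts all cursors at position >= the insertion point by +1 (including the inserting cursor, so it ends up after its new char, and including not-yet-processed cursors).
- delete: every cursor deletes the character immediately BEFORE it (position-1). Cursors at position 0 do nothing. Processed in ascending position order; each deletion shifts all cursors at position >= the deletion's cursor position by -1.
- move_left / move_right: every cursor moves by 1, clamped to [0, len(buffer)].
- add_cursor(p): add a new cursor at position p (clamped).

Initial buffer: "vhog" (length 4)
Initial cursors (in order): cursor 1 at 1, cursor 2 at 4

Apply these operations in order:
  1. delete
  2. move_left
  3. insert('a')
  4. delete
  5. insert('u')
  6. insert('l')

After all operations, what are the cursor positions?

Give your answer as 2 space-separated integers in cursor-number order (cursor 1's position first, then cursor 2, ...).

Answer: 2 5

Derivation:
After op 1 (delete): buffer="ho" (len 2), cursors c1@0 c2@2, authorship ..
After op 2 (move_left): buffer="ho" (len 2), cursors c1@0 c2@1, authorship ..
After op 3 (insert('a')): buffer="ahao" (len 4), cursors c1@1 c2@3, authorship 1.2.
After op 4 (delete): buffer="ho" (len 2), cursors c1@0 c2@1, authorship ..
After op 5 (insert('u')): buffer="uhuo" (len 4), cursors c1@1 c2@3, authorship 1.2.
After op 6 (insert('l')): buffer="ulhulo" (len 6), cursors c1@2 c2@5, authorship 11.22.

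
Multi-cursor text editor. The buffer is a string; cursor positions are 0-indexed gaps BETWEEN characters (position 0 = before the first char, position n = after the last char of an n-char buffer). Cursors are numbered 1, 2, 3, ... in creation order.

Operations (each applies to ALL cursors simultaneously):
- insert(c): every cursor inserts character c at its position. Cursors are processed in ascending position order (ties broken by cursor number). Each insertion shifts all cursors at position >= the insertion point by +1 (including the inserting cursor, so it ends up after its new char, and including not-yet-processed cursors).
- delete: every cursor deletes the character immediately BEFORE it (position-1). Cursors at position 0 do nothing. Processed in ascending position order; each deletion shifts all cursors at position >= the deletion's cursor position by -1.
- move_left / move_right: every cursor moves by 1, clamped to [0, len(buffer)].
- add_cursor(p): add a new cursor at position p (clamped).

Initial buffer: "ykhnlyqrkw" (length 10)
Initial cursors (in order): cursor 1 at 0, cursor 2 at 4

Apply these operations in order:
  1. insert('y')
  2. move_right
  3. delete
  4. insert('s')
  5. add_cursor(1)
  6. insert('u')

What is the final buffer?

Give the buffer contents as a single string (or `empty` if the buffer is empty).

Answer: yusukhnysuyqrkw

Derivation:
After op 1 (insert('y')): buffer="yykhnylyqrkw" (len 12), cursors c1@1 c2@6, authorship 1....2......
After op 2 (move_right): buffer="yykhnylyqrkw" (len 12), cursors c1@2 c2@7, authorship 1....2......
After op 3 (delete): buffer="ykhnyyqrkw" (len 10), cursors c1@1 c2@5, authorship 1...2.....
After op 4 (insert('s')): buffer="yskhnysyqrkw" (len 12), cursors c1@2 c2@7, authorship 11...22.....
After op 5 (add_cursor(1)): buffer="yskhnysyqrkw" (len 12), cursors c3@1 c1@2 c2@7, authorship 11...22.....
After op 6 (insert('u')): buffer="yusukhnysuyqrkw" (len 15), cursors c3@2 c1@4 c2@10, authorship 1311...222.....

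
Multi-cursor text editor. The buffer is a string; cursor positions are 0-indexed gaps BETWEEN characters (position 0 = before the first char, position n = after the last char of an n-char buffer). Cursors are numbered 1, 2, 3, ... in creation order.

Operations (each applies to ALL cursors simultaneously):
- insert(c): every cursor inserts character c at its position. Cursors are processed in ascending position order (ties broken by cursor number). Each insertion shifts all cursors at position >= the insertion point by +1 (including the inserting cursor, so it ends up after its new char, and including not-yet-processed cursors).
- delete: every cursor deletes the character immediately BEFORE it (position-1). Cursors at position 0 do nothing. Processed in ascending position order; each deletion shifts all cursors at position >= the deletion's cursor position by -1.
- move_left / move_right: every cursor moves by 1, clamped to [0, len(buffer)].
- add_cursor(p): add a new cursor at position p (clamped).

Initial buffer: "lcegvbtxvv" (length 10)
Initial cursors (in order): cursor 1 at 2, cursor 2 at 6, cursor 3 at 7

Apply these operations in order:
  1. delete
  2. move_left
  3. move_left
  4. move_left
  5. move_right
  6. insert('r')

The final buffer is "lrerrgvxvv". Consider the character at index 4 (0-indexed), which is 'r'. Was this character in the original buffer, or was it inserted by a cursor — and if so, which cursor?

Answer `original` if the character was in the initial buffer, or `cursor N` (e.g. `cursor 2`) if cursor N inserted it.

After op 1 (delete): buffer="legvxvv" (len 7), cursors c1@1 c2@4 c3@4, authorship .......
After op 2 (move_left): buffer="legvxvv" (len 7), cursors c1@0 c2@3 c3@3, authorship .......
After op 3 (move_left): buffer="legvxvv" (len 7), cursors c1@0 c2@2 c3@2, authorship .......
After op 4 (move_left): buffer="legvxvv" (len 7), cursors c1@0 c2@1 c3@1, authorship .......
After op 5 (move_right): buffer="legvxvv" (len 7), cursors c1@1 c2@2 c3@2, authorship .......
After op 6 (insert('r')): buffer="lrerrgvxvv" (len 10), cursors c1@2 c2@5 c3@5, authorship .1.23.....
Authorship (.=original, N=cursor N): . 1 . 2 3 . . . . .
Index 4: author = 3

Answer: cursor 3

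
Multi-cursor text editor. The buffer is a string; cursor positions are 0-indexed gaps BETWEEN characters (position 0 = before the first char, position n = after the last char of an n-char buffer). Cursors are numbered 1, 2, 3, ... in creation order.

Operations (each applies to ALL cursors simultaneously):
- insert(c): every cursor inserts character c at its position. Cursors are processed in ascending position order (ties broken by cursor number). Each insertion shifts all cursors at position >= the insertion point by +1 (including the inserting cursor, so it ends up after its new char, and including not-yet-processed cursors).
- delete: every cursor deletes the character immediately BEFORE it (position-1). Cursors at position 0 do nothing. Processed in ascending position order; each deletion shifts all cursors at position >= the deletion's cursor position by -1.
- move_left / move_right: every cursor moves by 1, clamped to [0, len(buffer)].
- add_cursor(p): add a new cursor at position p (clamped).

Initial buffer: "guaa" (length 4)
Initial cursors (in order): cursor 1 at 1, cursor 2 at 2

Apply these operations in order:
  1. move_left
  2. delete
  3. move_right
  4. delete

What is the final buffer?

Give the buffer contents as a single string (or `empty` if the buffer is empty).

Answer: aa

Derivation:
After op 1 (move_left): buffer="guaa" (len 4), cursors c1@0 c2@1, authorship ....
After op 2 (delete): buffer="uaa" (len 3), cursors c1@0 c2@0, authorship ...
After op 3 (move_right): buffer="uaa" (len 3), cursors c1@1 c2@1, authorship ...
After op 4 (delete): buffer="aa" (len 2), cursors c1@0 c2@0, authorship ..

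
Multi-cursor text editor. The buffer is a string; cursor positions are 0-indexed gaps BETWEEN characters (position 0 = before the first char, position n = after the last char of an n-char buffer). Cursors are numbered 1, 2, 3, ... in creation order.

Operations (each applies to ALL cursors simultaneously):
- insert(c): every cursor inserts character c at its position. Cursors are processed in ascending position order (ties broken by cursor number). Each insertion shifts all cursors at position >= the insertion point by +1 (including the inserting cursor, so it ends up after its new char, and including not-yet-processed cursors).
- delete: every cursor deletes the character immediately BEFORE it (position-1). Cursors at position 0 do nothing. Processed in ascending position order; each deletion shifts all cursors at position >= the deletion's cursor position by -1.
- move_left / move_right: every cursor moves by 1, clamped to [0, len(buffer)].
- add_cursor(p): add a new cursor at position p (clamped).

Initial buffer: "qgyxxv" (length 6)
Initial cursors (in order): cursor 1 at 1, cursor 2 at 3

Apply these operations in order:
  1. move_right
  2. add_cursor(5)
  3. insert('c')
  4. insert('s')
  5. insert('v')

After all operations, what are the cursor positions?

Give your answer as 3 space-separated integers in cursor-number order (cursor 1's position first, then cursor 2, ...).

After op 1 (move_right): buffer="qgyxxv" (len 6), cursors c1@2 c2@4, authorship ......
After op 2 (add_cursor(5)): buffer="qgyxxv" (len 6), cursors c1@2 c2@4 c3@5, authorship ......
After op 3 (insert('c')): buffer="qgcyxcxcv" (len 9), cursors c1@3 c2@6 c3@8, authorship ..1..2.3.
After op 4 (insert('s')): buffer="qgcsyxcsxcsv" (len 12), cursors c1@4 c2@8 c3@11, authorship ..11..22.33.
After op 5 (insert('v')): buffer="qgcsvyxcsvxcsvv" (len 15), cursors c1@5 c2@10 c3@14, authorship ..111..222.333.

Answer: 5 10 14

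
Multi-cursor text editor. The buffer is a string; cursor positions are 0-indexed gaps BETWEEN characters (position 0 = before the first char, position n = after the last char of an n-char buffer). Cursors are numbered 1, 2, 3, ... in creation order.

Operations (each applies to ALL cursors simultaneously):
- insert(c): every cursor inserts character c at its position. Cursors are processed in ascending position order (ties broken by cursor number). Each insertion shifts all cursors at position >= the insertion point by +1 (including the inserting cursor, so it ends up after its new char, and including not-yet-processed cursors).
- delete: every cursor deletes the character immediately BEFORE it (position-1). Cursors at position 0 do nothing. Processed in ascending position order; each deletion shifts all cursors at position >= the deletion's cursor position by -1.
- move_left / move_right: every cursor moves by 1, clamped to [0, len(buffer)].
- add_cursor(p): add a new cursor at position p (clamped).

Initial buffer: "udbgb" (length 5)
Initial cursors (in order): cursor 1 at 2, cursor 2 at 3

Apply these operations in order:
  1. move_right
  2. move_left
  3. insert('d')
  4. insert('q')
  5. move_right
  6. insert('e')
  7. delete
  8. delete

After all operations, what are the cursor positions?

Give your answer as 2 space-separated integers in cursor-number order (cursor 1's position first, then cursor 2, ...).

After op 1 (move_right): buffer="udbgb" (len 5), cursors c1@3 c2@4, authorship .....
After op 2 (move_left): buffer="udbgb" (len 5), cursors c1@2 c2@3, authorship .....
After op 3 (insert('d')): buffer="uddbdgb" (len 7), cursors c1@3 c2@5, authorship ..1.2..
After op 4 (insert('q')): buffer="uddqbdqgb" (len 9), cursors c1@4 c2@7, authorship ..11.22..
After op 5 (move_right): buffer="uddqbdqgb" (len 9), cursors c1@5 c2@8, authorship ..11.22..
After op 6 (insert('e')): buffer="uddqbedqgeb" (len 11), cursors c1@6 c2@10, authorship ..11.122.2.
After op 7 (delete): buffer="uddqbdqgb" (len 9), cursors c1@5 c2@8, authorship ..11.22..
After op 8 (delete): buffer="uddqdqb" (len 7), cursors c1@4 c2@6, authorship ..1122.

Answer: 4 6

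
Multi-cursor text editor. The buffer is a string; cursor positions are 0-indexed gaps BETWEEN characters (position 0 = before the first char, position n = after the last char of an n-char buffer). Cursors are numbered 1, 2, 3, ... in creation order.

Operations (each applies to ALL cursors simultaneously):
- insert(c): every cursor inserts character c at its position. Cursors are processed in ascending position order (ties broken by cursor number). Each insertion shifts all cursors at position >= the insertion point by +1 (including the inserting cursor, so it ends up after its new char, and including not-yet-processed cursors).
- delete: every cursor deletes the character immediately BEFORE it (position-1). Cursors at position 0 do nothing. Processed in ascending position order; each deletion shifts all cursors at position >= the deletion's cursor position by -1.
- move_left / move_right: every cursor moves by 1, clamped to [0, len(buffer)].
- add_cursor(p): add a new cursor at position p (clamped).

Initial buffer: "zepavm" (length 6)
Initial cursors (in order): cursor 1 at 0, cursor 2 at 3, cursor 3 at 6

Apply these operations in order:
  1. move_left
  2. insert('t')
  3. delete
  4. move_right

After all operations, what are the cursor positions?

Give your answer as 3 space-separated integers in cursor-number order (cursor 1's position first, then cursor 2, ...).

After op 1 (move_left): buffer="zepavm" (len 6), cursors c1@0 c2@2 c3@5, authorship ......
After op 2 (insert('t')): buffer="tzetpavtm" (len 9), cursors c1@1 c2@4 c3@8, authorship 1..2...3.
After op 3 (delete): buffer="zepavm" (len 6), cursors c1@0 c2@2 c3@5, authorship ......
After op 4 (move_right): buffer="zepavm" (len 6), cursors c1@1 c2@3 c3@6, authorship ......

Answer: 1 3 6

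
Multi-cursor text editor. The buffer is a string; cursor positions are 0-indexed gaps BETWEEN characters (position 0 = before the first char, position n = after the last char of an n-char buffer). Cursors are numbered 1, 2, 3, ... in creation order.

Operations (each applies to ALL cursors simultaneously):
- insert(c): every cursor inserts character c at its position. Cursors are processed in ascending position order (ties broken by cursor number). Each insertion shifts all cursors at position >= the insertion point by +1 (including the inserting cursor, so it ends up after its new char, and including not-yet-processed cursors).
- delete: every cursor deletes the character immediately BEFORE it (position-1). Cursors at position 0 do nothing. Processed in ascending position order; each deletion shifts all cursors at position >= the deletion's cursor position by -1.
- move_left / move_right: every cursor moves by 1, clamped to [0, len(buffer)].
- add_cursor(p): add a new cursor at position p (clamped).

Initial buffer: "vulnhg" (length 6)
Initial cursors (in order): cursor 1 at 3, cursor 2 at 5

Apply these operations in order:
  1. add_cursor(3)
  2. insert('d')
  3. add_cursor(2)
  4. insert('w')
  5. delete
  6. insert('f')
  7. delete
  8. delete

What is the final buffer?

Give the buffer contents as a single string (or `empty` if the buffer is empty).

Answer: vlnhg

Derivation:
After op 1 (add_cursor(3)): buffer="vulnhg" (len 6), cursors c1@3 c3@3 c2@5, authorship ......
After op 2 (insert('d')): buffer="vulddnhdg" (len 9), cursors c1@5 c3@5 c2@8, authorship ...13..2.
After op 3 (add_cursor(2)): buffer="vulddnhdg" (len 9), cursors c4@2 c1@5 c3@5 c2@8, authorship ...13..2.
After op 4 (insert('w')): buffer="vuwlddwwnhdwg" (len 13), cursors c4@3 c1@8 c3@8 c2@12, authorship ..4.1313..22.
After op 5 (delete): buffer="vulddnhdg" (len 9), cursors c4@2 c1@5 c3@5 c2@8, authorship ...13..2.
After op 6 (insert('f')): buffer="vuflddffnhdfg" (len 13), cursors c4@3 c1@8 c3@8 c2@12, authorship ..4.1313..22.
After op 7 (delete): buffer="vulddnhdg" (len 9), cursors c4@2 c1@5 c3@5 c2@8, authorship ...13..2.
After op 8 (delete): buffer="vlnhg" (len 5), cursors c4@1 c1@2 c3@2 c2@4, authorship .....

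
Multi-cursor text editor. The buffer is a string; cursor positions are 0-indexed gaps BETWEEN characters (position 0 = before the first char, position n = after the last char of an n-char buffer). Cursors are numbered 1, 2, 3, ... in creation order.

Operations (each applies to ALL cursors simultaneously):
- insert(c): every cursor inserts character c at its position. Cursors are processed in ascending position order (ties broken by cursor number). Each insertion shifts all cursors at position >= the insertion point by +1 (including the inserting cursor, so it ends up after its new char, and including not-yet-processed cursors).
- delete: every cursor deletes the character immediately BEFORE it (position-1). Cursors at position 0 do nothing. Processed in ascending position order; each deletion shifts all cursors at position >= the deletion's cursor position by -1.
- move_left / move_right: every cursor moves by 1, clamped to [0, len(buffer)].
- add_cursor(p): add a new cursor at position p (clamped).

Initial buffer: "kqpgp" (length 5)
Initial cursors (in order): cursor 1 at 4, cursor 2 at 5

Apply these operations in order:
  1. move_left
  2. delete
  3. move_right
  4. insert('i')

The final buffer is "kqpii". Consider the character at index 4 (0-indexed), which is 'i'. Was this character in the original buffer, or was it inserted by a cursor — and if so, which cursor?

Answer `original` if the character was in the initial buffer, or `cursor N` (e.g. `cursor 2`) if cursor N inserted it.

After op 1 (move_left): buffer="kqpgp" (len 5), cursors c1@3 c2@4, authorship .....
After op 2 (delete): buffer="kqp" (len 3), cursors c1@2 c2@2, authorship ...
After op 3 (move_right): buffer="kqp" (len 3), cursors c1@3 c2@3, authorship ...
After op 4 (insert('i')): buffer="kqpii" (len 5), cursors c1@5 c2@5, authorship ...12
Authorship (.=original, N=cursor N): . . . 1 2
Index 4: author = 2

Answer: cursor 2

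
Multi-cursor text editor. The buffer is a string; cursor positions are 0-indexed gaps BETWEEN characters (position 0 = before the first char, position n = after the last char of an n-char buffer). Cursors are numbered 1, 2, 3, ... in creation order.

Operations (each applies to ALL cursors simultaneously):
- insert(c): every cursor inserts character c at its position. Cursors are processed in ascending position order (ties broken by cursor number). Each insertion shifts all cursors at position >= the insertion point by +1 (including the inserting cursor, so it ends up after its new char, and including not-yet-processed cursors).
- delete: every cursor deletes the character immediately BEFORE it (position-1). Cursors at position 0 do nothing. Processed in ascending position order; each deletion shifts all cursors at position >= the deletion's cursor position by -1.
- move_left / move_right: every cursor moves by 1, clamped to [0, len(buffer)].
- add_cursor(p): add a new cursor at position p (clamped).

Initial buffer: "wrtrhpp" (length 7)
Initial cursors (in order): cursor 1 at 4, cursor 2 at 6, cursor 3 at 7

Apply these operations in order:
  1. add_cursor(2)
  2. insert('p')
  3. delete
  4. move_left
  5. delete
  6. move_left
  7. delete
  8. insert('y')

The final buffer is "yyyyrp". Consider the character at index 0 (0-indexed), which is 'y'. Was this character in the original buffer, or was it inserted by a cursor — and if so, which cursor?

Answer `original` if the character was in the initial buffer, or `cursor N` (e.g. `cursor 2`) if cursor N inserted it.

After op 1 (add_cursor(2)): buffer="wrtrhpp" (len 7), cursors c4@2 c1@4 c2@6 c3@7, authorship .......
After op 2 (insert('p')): buffer="wrptrphpppp" (len 11), cursors c4@3 c1@6 c2@9 c3@11, authorship ..4..1..2.3
After op 3 (delete): buffer="wrtrhpp" (len 7), cursors c4@2 c1@4 c2@6 c3@7, authorship .......
After op 4 (move_left): buffer="wrtrhpp" (len 7), cursors c4@1 c1@3 c2@5 c3@6, authorship .......
After op 5 (delete): buffer="rrp" (len 3), cursors c4@0 c1@1 c2@2 c3@2, authorship ...
After op 6 (move_left): buffer="rrp" (len 3), cursors c1@0 c4@0 c2@1 c3@1, authorship ...
After op 7 (delete): buffer="rp" (len 2), cursors c1@0 c2@0 c3@0 c4@0, authorship ..
After op 8 (insert('y')): buffer="yyyyrp" (len 6), cursors c1@4 c2@4 c3@4 c4@4, authorship 1234..
Authorship (.=original, N=cursor N): 1 2 3 4 . .
Index 0: author = 1

Answer: cursor 1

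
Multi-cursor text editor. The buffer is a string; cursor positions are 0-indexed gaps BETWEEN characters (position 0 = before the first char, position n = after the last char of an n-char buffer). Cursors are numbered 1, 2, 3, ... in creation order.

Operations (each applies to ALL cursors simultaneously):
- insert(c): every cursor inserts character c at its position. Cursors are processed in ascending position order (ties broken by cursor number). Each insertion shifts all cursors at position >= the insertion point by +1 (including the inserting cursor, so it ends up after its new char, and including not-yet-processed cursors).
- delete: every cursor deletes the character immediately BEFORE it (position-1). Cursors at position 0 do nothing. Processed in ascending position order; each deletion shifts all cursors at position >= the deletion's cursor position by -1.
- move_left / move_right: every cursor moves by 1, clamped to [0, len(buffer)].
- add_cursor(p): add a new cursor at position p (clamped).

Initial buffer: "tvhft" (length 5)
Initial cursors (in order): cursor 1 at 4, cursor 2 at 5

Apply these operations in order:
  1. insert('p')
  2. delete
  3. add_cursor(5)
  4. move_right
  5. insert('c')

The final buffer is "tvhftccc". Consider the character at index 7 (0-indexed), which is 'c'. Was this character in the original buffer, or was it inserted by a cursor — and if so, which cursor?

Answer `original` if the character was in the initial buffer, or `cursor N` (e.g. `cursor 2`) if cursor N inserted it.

After op 1 (insert('p')): buffer="tvhfptp" (len 7), cursors c1@5 c2@7, authorship ....1.2
After op 2 (delete): buffer="tvhft" (len 5), cursors c1@4 c2@5, authorship .....
After op 3 (add_cursor(5)): buffer="tvhft" (len 5), cursors c1@4 c2@5 c3@5, authorship .....
After op 4 (move_right): buffer="tvhft" (len 5), cursors c1@5 c2@5 c3@5, authorship .....
After op 5 (insert('c')): buffer="tvhftccc" (len 8), cursors c1@8 c2@8 c3@8, authorship .....123
Authorship (.=original, N=cursor N): . . . . . 1 2 3
Index 7: author = 3

Answer: cursor 3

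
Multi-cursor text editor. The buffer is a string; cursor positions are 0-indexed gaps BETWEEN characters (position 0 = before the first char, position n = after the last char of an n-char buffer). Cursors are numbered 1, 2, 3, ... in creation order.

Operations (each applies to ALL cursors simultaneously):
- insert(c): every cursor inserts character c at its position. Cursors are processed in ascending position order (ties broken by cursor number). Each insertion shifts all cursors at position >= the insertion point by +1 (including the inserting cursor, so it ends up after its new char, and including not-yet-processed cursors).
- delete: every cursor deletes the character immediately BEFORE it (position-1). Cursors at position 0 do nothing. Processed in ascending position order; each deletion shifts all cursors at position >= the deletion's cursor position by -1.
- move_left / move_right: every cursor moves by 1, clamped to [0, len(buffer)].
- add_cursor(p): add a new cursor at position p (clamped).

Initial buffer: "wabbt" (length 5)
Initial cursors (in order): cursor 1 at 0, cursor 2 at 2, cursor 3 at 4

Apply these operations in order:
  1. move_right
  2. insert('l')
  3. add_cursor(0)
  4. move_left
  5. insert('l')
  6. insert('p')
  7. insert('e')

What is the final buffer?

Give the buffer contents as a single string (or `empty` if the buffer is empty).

Answer: lpewlpelablpelbtlpel

Derivation:
After op 1 (move_right): buffer="wabbt" (len 5), cursors c1@1 c2@3 c3@5, authorship .....
After op 2 (insert('l')): buffer="wlablbtl" (len 8), cursors c1@2 c2@5 c3@8, authorship .1..2..3
After op 3 (add_cursor(0)): buffer="wlablbtl" (len 8), cursors c4@0 c1@2 c2@5 c3@8, authorship .1..2..3
After op 4 (move_left): buffer="wlablbtl" (len 8), cursors c4@0 c1@1 c2@4 c3@7, authorship .1..2..3
After op 5 (insert('l')): buffer="lwllabllbtll" (len 12), cursors c4@1 c1@3 c2@7 c3@11, authorship 4.11..22..33
After op 6 (insert('p')): buffer="lpwlplablplbtlpl" (len 16), cursors c4@2 c1@5 c2@10 c3@15, authorship 44.111..222..333
After op 7 (insert('e')): buffer="lpewlpelablpelbtlpel" (len 20), cursors c4@3 c1@7 c2@13 c3@19, authorship 444.1111..2222..3333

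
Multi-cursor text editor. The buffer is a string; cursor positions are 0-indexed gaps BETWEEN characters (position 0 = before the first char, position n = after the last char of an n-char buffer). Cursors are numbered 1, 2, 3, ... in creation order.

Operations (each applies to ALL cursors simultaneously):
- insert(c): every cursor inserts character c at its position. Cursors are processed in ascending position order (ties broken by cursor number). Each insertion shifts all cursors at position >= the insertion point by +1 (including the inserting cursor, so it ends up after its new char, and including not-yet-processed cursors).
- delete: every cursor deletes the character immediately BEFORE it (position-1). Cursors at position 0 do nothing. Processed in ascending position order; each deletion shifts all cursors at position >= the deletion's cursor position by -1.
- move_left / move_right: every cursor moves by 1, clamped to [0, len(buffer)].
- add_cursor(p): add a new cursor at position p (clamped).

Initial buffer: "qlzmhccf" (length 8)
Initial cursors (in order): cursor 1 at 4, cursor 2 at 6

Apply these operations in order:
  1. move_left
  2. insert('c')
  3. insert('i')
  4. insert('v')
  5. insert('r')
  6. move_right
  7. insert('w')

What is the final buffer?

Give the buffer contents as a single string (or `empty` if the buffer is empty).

After op 1 (move_left): buffer="qlzmhccf" (len 8), cursors c1@3 c2@5, authorship ........
After op 2 (insert('c')): buffer="qlzcmhcccf" (len 10), cursors c1@4 c2@7, authorship ...1..2...
After op 3 (insert('i')): buffer="qlzcimhciccf" (len 12), cursors c1@5 c2@9, authorship ...11..22...
After op 4 (insert('v')): buffer="qlzcivmhcivccf" (len 14), cursors c1@6 c2@11, authorship ...111..222...
After op 5 (insert('r')): buffer="qlzcivrmhcivrccf" (len 16), cursors c1@7 c2@13, authorship ...1111..2222...
After op 6 (move_right): buffer="qlzcivrmhcivrccf" (len 16), cursors c1@8 c2@14, authorship ...1111..2222...
After op 7 (insert('w')): buffer="qlzcivrmwhcivrcwcf" (len 18), cursors c1@9 c2@16, authorship ...1111.1.2222.2..

Answer: qlzcivrmwhcivrcwcf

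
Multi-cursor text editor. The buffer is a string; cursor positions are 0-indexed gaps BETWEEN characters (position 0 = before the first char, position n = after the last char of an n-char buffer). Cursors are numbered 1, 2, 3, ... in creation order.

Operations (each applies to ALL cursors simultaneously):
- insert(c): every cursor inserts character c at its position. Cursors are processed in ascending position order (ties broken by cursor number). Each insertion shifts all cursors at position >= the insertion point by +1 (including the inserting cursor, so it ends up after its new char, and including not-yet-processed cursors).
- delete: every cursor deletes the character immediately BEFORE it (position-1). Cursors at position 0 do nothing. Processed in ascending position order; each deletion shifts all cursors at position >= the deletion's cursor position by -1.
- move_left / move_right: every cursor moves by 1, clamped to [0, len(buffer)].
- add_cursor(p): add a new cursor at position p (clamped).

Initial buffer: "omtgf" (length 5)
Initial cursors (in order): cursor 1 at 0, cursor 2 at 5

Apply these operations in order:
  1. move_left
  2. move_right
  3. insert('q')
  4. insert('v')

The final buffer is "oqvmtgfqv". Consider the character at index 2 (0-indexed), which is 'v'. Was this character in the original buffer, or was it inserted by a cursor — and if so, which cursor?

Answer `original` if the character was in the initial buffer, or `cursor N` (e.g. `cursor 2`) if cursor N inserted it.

After op 1 (move_left): buffer="omtgf" (len 5), cursors c1@0 c2@4, authorship .....
After op 2 (move_right): buffer="omtgf" (len 5), cursors c1@1 c2@5, authorship .....
After op 3 (insert('q')): buffer="oqmtgfq" (len 7), cursors c1@2 c2@7, authorship .1....2
After op 4 (insert('v')): buffer="oqvmtgfqv" (len 9), cursors c1@3 c2@9, authorship .11....22
Authorship (.=original, N=cursor N): . 1 1 . . . . 2 2
Index 2: author = 1

Answer: cursor 1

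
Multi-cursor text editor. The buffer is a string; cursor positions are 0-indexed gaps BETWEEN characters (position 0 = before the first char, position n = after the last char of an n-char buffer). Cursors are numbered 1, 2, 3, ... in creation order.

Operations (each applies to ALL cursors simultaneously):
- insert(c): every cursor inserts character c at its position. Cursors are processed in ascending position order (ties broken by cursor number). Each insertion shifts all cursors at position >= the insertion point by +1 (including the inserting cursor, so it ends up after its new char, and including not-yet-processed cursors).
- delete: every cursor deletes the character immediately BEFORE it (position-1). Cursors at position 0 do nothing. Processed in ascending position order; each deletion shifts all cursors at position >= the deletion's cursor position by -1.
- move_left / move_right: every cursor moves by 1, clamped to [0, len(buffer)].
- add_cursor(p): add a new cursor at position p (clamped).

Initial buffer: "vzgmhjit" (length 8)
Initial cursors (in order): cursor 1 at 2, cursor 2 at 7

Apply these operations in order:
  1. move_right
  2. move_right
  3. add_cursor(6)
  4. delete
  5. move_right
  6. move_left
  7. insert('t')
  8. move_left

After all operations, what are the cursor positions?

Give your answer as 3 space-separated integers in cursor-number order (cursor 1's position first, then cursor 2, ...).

Answer: 3 6 6

Derivation:
After op 1 (move_right): buffer="vzgmhjit" (len 8), cursors c1@3 c2@8, authorship ........
After op 2 (move_right): buffer="vzgmhjit" (len 8), cursors c1@4 c2@8, authorship ........
After op 3 (add_cursor(6)): buffer="vzgmhjit" (len 8), cursors c1@4 c3@6 c2@8, authorship ........
After op 4 (delete): buffer="vzghi" (len 5), cursors c1@3 c3@4 c2@5, authorship .....
After op 5 (move_right): buffer="vzghi" (len 5), cursors c1@4 c2@5 c3@5, authorship .....
After op 6 (move_left): buffer="vzghi" (len 5), cursors c1@3 c2@4 c3@4, authorship .....
After op 7 (insert('t')): buffer="vzgthtti" (len 8), cursors c1@4 c2@7 c3@7, authorship ...1.23.
After op 8 (move_left): buffer="vzgthtti" (len 8), cursors c1@3 c2@6 c3@6, authorship ...1.23.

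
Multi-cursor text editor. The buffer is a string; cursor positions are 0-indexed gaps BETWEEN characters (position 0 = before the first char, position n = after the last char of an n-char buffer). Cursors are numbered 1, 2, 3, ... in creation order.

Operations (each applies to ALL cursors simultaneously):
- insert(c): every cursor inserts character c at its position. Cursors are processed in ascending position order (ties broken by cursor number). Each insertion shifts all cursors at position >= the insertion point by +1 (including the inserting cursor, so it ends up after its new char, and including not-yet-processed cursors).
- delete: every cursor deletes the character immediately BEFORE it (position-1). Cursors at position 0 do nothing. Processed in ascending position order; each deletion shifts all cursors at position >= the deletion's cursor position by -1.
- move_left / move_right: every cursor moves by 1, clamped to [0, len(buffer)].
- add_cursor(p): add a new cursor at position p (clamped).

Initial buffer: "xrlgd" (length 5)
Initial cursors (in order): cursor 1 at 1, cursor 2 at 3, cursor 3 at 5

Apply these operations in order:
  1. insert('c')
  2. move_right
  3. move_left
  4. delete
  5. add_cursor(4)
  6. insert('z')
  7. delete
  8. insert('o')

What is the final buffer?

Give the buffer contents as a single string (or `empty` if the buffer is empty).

Answer: xorlogooc

Derivation:
After op 1 (insert('c')): buffer="xcrlcgdc" (len 8), cursors c1@2 c2@5 c3@8, authorship .1..2..3
After op 2 (move_right): buffer="xcrlcgdc" (len 8), cursors c1@3 c2@6 c3@8, authorship .1..2..3
After op 3 (move_left): buffer="xcrlcgdc" (len 8), cursors c1@2 c2@5 c3@7, authorship .1..2..3
After op 4 (delete): buffer="xrlgc" (len 5), cursors c1@1 c2@3 c3@4, authorship ....3
After op 5 (add_cursor(4)): buffer="xrlgc" (len 5), cursors c1@1 c2@3 c3@4 c4@4, authorship ....3
After op 6 (insert('z')): buffer="xzrlzgzzc" (len 9), cursors c1@2 c2@5 c3@8 c4@8, authorship .1..2.343
After op 7 (delete): buffer="xrlgc" (len 5), cursors c1@1 c2@3 c3@4 c4@4, authorship ....3
After op 8 (insert('o')): buffer="xorlogooc" (len 9), cursors c1@2 c2@5 c3@8 c4@8, authorship .1..2.343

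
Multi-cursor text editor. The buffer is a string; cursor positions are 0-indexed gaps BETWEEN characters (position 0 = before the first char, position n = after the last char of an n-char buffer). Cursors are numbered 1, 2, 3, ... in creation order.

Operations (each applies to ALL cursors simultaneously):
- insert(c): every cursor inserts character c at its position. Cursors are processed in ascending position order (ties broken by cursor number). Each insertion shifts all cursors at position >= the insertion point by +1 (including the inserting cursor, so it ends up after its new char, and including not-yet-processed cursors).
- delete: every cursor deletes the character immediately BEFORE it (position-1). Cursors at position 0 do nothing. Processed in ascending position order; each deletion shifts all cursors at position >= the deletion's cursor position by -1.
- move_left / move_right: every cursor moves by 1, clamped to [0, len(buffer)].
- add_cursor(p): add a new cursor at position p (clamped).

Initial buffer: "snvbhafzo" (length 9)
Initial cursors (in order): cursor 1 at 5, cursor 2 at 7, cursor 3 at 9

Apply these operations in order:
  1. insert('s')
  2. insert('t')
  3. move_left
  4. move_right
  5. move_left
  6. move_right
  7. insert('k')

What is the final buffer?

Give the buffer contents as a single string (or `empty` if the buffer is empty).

Answer: snvbhstkafstkzostk

Derivation:
After op 1 (insert('s')): buffer="snvbhsafszos" (len 12), cursors c1@6 c2@9 c3@12, authorship .....1..2..3
After op 2 (insert('t')): buffer="snvbhstafstzost" (len 15), cursors c1@7 c2@11 c3@15, authorship .....11..22..33
After op 3 (move_left): buffer="snvbhstafstzost" (len 15), cursors c1@6 c2@10 c3@14, authorship .....11..22..33
After op 4 (move_right): buffer="snvbhstafstzost" (len 15), cursors c1@7 c2@11 c3@15, authorship .....11..22..33
After op 5 (move_left): buffer="snvbhstafstzost" (len 15), cursors c1@6 c2@10 c3@14, authorship .....11..22..33
After op 6 (move_right): buffer="snvbhstafstzost" (len 15), cursors c1@7 c2@11 c3@15, authorship .....11..22..33
After op 7 (insert('k')): buffer="snvbhstkafstkzostk" (len 18), cursors c1@8 c2@13 c3@18, authorship .....111..222..333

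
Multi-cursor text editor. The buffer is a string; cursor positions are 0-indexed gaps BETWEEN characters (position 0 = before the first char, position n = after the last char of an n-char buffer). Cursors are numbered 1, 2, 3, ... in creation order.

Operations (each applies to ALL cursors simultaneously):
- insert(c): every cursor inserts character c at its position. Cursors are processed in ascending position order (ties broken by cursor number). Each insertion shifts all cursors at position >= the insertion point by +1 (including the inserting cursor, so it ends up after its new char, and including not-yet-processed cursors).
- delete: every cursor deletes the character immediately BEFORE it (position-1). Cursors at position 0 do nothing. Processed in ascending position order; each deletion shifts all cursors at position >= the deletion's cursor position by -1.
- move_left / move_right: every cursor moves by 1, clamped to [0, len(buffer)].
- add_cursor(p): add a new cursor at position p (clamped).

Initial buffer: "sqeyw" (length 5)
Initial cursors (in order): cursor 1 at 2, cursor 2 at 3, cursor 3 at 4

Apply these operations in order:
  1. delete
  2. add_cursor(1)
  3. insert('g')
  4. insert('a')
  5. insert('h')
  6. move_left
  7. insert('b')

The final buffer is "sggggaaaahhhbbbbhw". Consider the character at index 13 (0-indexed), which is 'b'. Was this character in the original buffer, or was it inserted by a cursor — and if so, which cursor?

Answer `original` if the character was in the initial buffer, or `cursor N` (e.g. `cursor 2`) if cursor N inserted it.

Answer: cursor 2

Derivation:
After op 1 (delete): buffer="sw" (len 2), cursors c1@1 c2@1 c3@1, authorship ..
After op 2 (add_cursor(1)): buffer="sw" (len 2), cursors c1@1 c2@1 c3@1 c4@1, authorship ..
After op 3 (insert('g')): buffer="sggggw" (len 6), cursors c1@5 c2@5 c3@5 c4@5, authorship .1234.
After op 4 (insert('a')): buffer="sggggaaaaw" (len 10), cursors c1@9 c2@9 c3@9 c4@9, authorship .12341234.
After op 5 (insert('h')): buffer="sggggaaaahhhhw" (len 14), cursors c1@13 c2@13 c3@13 c4@13, authorship .123412341234.
After op 6 (move_left): buffer="sggggaaaahhhhw" (len 14), cursors c1@12 c2@12 c3@12 c4@12, authorship .123412341234.
After op 7 (insert('b')): buffer="sggggaaaahhhbbbbhw" (len 18), cursors c1@16 c2@16 c3@16 c4@16, authorship .1234123412312344.
Authorship (.=original, N=cursor N): . 1 2 3 4 1 2 3 4 1 2 3 1 2 3 4 4 .
Index 13: author = 2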